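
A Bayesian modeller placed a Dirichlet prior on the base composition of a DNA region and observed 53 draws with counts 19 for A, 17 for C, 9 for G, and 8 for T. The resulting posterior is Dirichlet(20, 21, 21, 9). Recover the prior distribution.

Dirichlet(1, 4, 12, 1)

For a Dirichlet(α) prior with multinomial counts c, the posterior is Dirichlet(α + c) componentwise.
Subtract each count from the matching posterior parameter: 20−19=1, 21−17=4, 21−9=12, 9−8=1.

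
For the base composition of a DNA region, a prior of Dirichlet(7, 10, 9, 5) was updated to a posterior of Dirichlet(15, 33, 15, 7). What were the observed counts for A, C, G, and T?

For a Dirichlet(α) prior with multinomial counts c, the posterior is Dirichlet(α + c) componentwise.
Counts are posterior − prior componentwise: 15−7=8, 33−10=23, 15−9=6, 7−5=2.

counts (8, 23, 6, 2)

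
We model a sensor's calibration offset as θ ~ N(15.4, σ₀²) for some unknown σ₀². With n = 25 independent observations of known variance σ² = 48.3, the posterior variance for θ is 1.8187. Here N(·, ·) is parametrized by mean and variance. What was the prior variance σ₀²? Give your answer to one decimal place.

Posterior precision equals prior precision plus data precision: 1/σ_n² = 1/σ₀² + n/σ².
So 1/σ₀² = 1/1.8187 − 25/48.3 = 0.549843 − 0.517598 = 0.032245.
Hence σ₀² = 1/0.032245 ≈ 31.0.

σ₀² = 31.0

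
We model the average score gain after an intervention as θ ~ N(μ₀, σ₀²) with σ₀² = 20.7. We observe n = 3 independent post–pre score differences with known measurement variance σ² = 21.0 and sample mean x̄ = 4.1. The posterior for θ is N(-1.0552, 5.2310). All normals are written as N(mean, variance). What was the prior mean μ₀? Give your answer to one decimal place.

μ₀ = -16.3

With known observation variance, the Normal–Normal posterior has precision τ_n = τ₀ + n/σ² and mean μ_n = (τ₀μ₀ + (n/σ²)x̄)/τ_n.
Here τ₀ = 1/20.7 = 0.048309 and τ_data = 3/21.0 = 0.142857, so τ_n = 0.191166.
Rearranging for μ₀: μ₀ = (μ_n·τ_n − τ_data·x̄)/τ₀ = (-1.0552·0.191166 − 0.142857·4.1) / 0.048309 = -0.787432/0.048309 ≈ -16.3.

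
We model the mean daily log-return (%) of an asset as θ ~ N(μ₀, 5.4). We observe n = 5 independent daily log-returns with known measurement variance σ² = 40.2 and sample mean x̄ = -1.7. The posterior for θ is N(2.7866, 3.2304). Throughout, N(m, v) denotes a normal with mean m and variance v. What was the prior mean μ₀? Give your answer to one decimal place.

μ₀ = 5.8

With known observation variance, the Normal–Normal posterior has precision τ_n = τ₀ + n/σ² and mean μ_n = (τ₀μ₀ + (n/σ²)x̄)/τ_n.
Here τ₀ = 1/5.4 = 0.185185 and τ_data = 5/40.2 = 0.124378, so τ_n = 0.309563.
Rearranging for μ₀: μ₀ = (μ_n·τ_n − τ_data·x̄)/τ₀ = (2.7866·0.309563 − 0.124378·-1.7) / 0.185185 = 1.074071/0.185185 ≈ 5.8.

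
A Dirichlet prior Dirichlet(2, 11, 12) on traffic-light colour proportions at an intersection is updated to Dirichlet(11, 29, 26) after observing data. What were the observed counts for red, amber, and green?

counts (9, 18, 14)

For a Dirichlet(α) prior with multinomial counts c, the posterior is Dirichlet(α + c) componentwise.
Counts are posterior − prior componentwise: 11−2=9, 29−11=18, 26−12=14.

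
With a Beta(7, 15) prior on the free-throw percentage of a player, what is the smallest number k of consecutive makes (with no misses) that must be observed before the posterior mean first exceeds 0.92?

After k makes and 0 misses the posterior is Beta(7+k, 15), with mean (7+k)/(7+15+k).
Set (7+k)/(22+k) > 0.92 and solve: k > (0.92·22 − 7)/(1 − 0.92) = 165.500.
The smallest integer exceeding 165.500 is 166.

k = 166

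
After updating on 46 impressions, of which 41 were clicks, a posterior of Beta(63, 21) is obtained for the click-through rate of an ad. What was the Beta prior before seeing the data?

Beta(22, 16)

Beta is conjugate to the binomial likelihood: posterior = Beta(α+s, β+f).
Subtract the data counts: 63−41=22, 21−5=16.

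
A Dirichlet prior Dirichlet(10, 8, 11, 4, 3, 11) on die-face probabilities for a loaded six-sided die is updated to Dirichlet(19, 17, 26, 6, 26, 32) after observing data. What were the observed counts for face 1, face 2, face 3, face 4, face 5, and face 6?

counts (9, 9, 15, 2, 23, 21)

For a Dirichlet(α) prior with multinomial counts c, the posterior is Dirichlet(α + c) componentwise.
Counts are posterior − prior componentwise: 19−10=9, 17−8=9, 26−11=15, 6−4=2, 26−3=23, 32−11=21.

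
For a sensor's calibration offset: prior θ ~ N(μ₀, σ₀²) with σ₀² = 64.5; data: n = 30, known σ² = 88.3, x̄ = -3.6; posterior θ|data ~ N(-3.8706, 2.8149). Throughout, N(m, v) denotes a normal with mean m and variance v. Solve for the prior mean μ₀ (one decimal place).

With known observation variance, the Normal–Normal posterior has precision τ_n = τ₀ + n/σ² and mean μ_n = (τ₀μ₀ + (n/σ²)x̄)/τ_n.
Here τ₀ = 1/64.5 = 0.015504 and τ_data = 30/88.3 = 0.339751, so τ_n = 0.355255.
Rearranging for μ₀: μ₀ = (μ_n·τ_n − τ_data·x̄)/τ₀ = (-3.8706·0.355255 − 0.339751·-3.6) / 0.015504 = -0.151946/0.015504 ≈ -9.8.

μ₀ = -9.8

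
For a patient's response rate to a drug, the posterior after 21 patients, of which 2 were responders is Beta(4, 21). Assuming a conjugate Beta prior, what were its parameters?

Beta(2, 2)

A Beta(a, b) prior with s successes and f failures in binomial data gives a Beta(a+s, b+f) posterior.
So a = 4 − 2 = 2 and b = 21 − 19 = 2.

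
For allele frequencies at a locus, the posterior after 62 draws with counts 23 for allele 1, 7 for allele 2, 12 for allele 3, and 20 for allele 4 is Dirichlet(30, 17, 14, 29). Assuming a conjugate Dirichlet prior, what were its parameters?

Dirichlet(7, 10, 2, 9)

For a Dirichlet(α) prior with multinomial counts c, the posterior is Dirichlet(α + c) componentwise.
Subtract each count from the matching posterior parameter: 30−23=7, 17−7=10, 14−12=2, 29−20=9.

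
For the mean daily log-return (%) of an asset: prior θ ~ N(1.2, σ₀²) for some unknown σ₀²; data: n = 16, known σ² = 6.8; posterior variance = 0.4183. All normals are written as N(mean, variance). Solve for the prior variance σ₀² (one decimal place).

Posterior precision equals prior precision plus data precision: 1/σ_n² = 1/σ₀² + n/σ².
So 1/σ₀² = 1/0.4183 − 16/6.8 = 2.390629 − 2.352941 = 0.037688.
Hence σ₀² = 1/0.037688 ≈ 26.5.

σ₀² = 26.5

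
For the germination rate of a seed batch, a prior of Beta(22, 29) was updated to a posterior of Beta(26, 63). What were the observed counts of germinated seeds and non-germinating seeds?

Beta is conjugate to the binomial likelihood: posterior = Beta(a+s, b+f).
Match parameters: s=26−22=4, f=63−29=34.

4 germinated seeds and 34 non-germinating seeds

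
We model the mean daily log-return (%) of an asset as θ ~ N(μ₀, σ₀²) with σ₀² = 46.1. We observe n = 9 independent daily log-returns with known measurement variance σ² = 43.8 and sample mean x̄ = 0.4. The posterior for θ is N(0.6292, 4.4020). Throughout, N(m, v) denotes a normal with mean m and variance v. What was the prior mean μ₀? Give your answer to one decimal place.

μ₀ = 2.8

With known observation variance, the Normal–Normal posterior has precision τ_n = τ₀ + n/σ² and mean μ_n = (τ₀μ₀ + (n/σ²)x̄)/τ_n.
Here τ₀ = 1/46.1 = 0.021692 and τ_data = 9/43.8 = 0.205479, so τ_n = 0.227171.
Rearranging for μ₀: μ₀ = (μ_n·τ_n − τ_data·x̄)/τ₀ = (0.6292·0.227171 − 0.205479·0.4) / 0.021692 = 0.060744/0.021692 ≈ 2.8.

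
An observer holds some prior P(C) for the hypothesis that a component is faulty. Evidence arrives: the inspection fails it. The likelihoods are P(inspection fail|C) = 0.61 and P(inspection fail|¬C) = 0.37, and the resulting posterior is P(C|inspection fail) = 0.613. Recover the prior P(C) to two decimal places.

P(C) = 0.49

Bayes' rule in odds form gives O(C|E) = O(C)·[P(E|C)/P(E|¬C)], hence O(C) = O(C|E)/LR.
Posterior odds = 0.613/(1−0.613) = 1.5840. LR = 0.61/0.37 = 1.6486.
Prior odds = 1.5840/1.6486 = 0.9608, so P(C) = 0.9608/(1+0.9608) ≈ 0.49.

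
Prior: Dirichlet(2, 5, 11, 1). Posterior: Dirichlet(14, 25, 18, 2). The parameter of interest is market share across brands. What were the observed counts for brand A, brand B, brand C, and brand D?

counts (12, 20, 7, 1)

For a Dirichlet(α) prior with multinomial counts c, the posterior is Dirichlet(α + c) componentwise.
Counts are posterior − prior componentwise: 14−2=12, 25−5=20, 18−11=7, 2−1=1.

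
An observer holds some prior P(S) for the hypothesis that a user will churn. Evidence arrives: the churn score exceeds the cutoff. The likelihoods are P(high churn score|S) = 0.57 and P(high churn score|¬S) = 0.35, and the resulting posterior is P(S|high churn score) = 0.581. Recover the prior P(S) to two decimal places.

P(S) = 0.46

Bayes' rule in odds form gives O(S|E) = O(S)·[P(E|S)/P(E|¬S)], hence O(S) = O(S|E)/LR.
Posterior odds = 0.581/(1−0.581) = 1.3866. LR = 0.57/0.35 = 1.6286.
Prior odds = 1.3866/1.6286 = 0.8514, so P(S) = 0.8514/(1+0.8514) ≈ 0.46.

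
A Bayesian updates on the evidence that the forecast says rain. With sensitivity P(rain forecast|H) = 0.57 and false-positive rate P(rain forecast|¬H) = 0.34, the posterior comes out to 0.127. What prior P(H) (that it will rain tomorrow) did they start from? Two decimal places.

Bayes' rule in odds form gives O(H|E) = O(H)·[P(E|H)/P(E|¬H)], hence O(H) = O(H|E)/LR.
Posterior odds = 0.127/(1−0.127) = 0.1455. LR = 0.57/0.34 = 1.6765.
Prior odds = 0.1455/1.6765 = 0.0868, so P(H) = 0.0868/(1+0.0868) ≈ 0.08.

P(H) = 0.08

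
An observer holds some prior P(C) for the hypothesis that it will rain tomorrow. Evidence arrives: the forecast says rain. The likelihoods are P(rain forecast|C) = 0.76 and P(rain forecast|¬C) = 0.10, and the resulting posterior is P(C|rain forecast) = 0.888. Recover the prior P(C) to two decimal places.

P(C) = 0.51

Bayes' rule in odds form gives O(C|E) = O(C)·[P(E|C)/P(E|¬C)], hence O(C) = O(C|E)/LR.
Posterior odds = 0.888/(1−0.888) = 7.9286. LR = 0.76/0.10 = 7.6000.
Prior odds = 7.9286/7.6000 = 1.0432, so P(C) = 1.0432/(1+1.0432) ≈ 0.51.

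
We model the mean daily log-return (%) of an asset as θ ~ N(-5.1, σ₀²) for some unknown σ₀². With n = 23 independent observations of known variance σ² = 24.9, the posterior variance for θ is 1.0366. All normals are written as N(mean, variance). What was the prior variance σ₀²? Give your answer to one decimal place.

σ₀² = 24.4

Posterior precision equals prior precision plus data precision: 1/σ_n² = 1/σ₀² + n/σ².
So 1/σ₀² = 1/1.0366 − 23/24.9 = 0.964692 − 0.923695 = 0.040997.
Hence σ₀² = 1/0.040997 ≈ 24.4.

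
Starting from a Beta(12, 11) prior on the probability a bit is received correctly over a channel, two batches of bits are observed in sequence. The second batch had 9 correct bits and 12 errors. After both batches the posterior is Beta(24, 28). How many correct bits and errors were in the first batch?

3 correct bits and 5 errors

Because Beta–binomial updating is additive in the counts, the combined data contributed (α_post−α_prior, β_post−β_prior) successes and failures.
Total across both batches: 24−12=12 correct bits, 28−11=17 errors.
Subtract the second batch: 12−9=3 correct bits and 17−12=5 errors.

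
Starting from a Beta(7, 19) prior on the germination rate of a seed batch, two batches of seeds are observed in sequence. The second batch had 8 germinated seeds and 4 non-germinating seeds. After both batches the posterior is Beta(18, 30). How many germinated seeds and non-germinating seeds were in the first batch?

Sequential conjugate updates are equivalent to a single update on the pooled data, so total successes = posterior α − prior α and total failures = posterior β − prior β.
Total across both batches: 18−7=11 germinated seeds, 30−19=11 non-germinating seeds.
Subtract the second batch: 11−8=3 germinated seeds and 11−4=7 non-germinating seeds.

3 germinated seeds and 7 non-germinating seeds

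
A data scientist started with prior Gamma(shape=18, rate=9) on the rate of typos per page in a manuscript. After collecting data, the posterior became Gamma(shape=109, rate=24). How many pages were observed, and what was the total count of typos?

A Gamma(α, β) prior (rate parametrization) on a Poisson rate with n observations summing to S gives posterior Gamma(α+S, β+n).
Matching: Σxᵢ = 109 − 18 = 91 and n = 24 − 9 = 15.

n = 15 pages with total 91 typos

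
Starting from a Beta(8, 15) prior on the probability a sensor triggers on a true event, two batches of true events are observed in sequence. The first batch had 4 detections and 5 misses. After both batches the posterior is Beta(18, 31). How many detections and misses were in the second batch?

Because Beta–binomial updating is additive in the counts, the combined data contributed (α_post−α_prior, β_post−β_prior) successes and failures.
Total across both batches: 18−8=10 detections, 31−15=16 misses.
Subtract the first batch: 10−4=6 detections and 16−5=11 misses.

6 detections and 11 misses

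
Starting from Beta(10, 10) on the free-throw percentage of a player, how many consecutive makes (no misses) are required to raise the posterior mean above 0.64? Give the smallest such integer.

k = 8

After k makes and 0 misses the posterior is Beta(10+k, 10), with mean (10+k)/(10+10+k).
Set (10+k)/(20+k) > 0.64 and solve: k > (0.64·20 − 10)/(1 − 0.64) = 7.778.
The smallest integer exceeding 7.778 is 8.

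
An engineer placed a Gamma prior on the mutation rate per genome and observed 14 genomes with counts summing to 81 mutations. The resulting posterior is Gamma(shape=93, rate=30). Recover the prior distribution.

Gamma(shape=12, rate=16)

Gamma–Poisson conjugacy: posterior shape = α + Σxᵢ, posterior rate = β + n.
So α = 93 − 81 = 12 and β = 30 − 14 = 16.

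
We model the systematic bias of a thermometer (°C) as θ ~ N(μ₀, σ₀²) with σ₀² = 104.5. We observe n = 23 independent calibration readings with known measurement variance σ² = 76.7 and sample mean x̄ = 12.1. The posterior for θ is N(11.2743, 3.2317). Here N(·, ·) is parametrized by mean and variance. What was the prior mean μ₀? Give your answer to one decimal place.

With known observation variance, the Normal–Normal posterior has precision τ_n = τ₀ + n/σ² and mean μ_n = (τ₀μ₀ + (n/σ²)x̄)/τ_n.
Here τ₀ = 1/104.5 = 0.009569 and τ_data = 23/76.7 = 0.299870, so τ_n = 0.309439.
Rearranging for μ₀: μ₀ = (μ_n·τ_n − τ_data·x̄)/τ₀ = (11.2743·0.309439 − 0.299870·12.1) / 0.009569 = -0.139719/0.009569 ≈ -14.6.

μ₀ = -14.6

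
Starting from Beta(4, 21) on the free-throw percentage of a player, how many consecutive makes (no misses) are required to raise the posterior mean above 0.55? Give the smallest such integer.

k = 22

After k makes and 0 misses the posterior is Beta(4+k, 21), with mean (4+k)/(4+21+k).
Set (4+k)/(25+k) > 0.55 and solve: k > (0.55·25 − 4)/(1 − 0.55) = 21.667.
The smallest integer exceeding 21.667 is 22.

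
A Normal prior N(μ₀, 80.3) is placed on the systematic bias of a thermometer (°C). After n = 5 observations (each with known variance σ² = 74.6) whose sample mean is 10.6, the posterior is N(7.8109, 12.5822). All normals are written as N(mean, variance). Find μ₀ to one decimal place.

μ₀ = -7.2

The posterior mean is a precision-weighted average: μ_n = (τ₀μ₀ + τ_data·x̄)/(τ₀+τ_data), with τ₀=1/σ₀² and τ_data=n/σ².
Here τ₀ = 1/80.3 = 0.012453 and τ_data = 5/74.6 = 0.067024, so τ_n = 0.079477.
Rearranging for μ₀: μ₀ = (μ_n·τ_n − τ_data·x̄)/τ₀ = (7.8109·0.079477 − 0.067024·10.6) / 0.012453 = -0.089668/0.012453 ≈ -7.2.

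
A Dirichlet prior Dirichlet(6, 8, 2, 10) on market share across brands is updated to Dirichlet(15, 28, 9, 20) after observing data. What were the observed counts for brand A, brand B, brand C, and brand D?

counts (9, 20, 7, 10)

For a Dirichlet(α) prior with multinomial counts c, the posterior is Dirichlet(α + c) componentwise.
Counts are posterior − prior componentwise: 15−6=9, 28−8=20, 9−2=7, 20−10=10.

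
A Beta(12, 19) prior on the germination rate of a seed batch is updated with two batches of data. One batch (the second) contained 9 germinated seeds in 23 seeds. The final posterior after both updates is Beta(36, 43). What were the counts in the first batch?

Because Beta–binomial updating is additive in the counts, the combined data contributed (α_post−α_prior, β_post−β_prior) successes and failures.
Total across both batches: 36−12=24 germinated seeds, 43−19=24 non-germinating seeds.
Subtract the second batch: 24−9=15 germinated seeds and 24−14=10 non-germinating seeds.

15 germinated seeds and 10 non-germinating seeds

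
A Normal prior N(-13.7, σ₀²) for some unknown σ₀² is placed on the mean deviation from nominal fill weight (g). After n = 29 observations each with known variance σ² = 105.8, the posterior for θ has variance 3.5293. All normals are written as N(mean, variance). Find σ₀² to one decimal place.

σ₀² = 108.2

Posterior precision equals prior precision plus data precision: 1/σ_n² = 1/σ₀² + n/σ².
So 1/σ₀² = 1/3.5293 − 29/105.8 = 0.283342 − 0.274102 = 0.009240.
Hence σ₀² = 1/0.009240 ≈ 108.2.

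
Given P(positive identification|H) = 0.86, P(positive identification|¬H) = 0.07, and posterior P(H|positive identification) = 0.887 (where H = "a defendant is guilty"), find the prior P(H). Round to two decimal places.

P(H) = 0.39

In odds form, posterior odds = prior odds × likelihood ratio, so prior odds = posterior odds ÷ LR.
Posterior odds = 0.887/(1−0.887) = 7.8496. LR = 0.86/0.07 = 12.2857.
Prior odds = 7.8496/12.2857 = 0.6389, so P(H) = 0.6389/(1+0.6389) ≈ 0.39.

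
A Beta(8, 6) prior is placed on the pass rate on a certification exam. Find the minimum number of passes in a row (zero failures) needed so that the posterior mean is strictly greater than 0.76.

After k passes and 0 failures the posterior is Beta(8+k, 6), with mean (8+k)/(8+6+k).
Set (8+k)/(14+k) > 0.76 and solve: k > (0.76·14 − 8)/(1 − 0.76) = 11.000.
The smallest integer exceeding 11.000 is 12.

k = 12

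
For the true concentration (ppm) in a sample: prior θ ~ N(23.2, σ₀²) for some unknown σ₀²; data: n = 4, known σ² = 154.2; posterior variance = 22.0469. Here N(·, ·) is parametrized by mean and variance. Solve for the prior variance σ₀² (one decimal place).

σ₀² = 51.5

Posterior precision equals prior precision plus data precision: 1/σ_n² = 1/σ₀² + n/σ².
So 1/σ₀² = 1/22.0469 − 4/154.2 = 0.045358 − 0.025940 = 0.019418.
Hence σ₀² = 1/0.019418 ≈ 51.5.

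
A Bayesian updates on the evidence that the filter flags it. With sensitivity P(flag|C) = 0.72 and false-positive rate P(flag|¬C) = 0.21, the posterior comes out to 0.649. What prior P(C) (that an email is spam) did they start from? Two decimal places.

P(C) = 0.35

Bayes' rule in odds form gives O(C|E) = O(C)·[P(E|C)/P(E|¬C)], hence O(C) = O(C|E)/LR.
Posterior odds = 0.649/(1−0.649) = 1.8490. LR = 0.72/0.21 = 3.4286.
Prior odds = 1.8490/3.4286 = 0.5393, so P(C) = 0.5393/(1+0.5393) ≈ 0.35.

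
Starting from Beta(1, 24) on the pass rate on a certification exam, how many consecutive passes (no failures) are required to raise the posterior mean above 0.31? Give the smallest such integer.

After k passes and 0 failures the posterior is Beta(1+k, 24), with mean (1+k)/(1+24+k).
Set (1+k)/(25+k) > 0.31 and solve: k > (0.31·25 − 1)/(1 − 0.31) = 9.783.
The smallest integer exceeding 9.783 is 10, and checking k=10: (11)/(35) = 0.3143 > 0.31.

k = 10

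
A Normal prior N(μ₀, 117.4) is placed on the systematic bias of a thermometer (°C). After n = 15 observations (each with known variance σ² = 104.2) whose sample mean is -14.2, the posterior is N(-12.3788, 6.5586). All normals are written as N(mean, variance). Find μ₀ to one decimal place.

The posterior mean is a precision-weighted average: μ_n = (τ₀μ₀ + τ_data·x̄)/(τ₀+τ_data), with τ₀=1/σ₀² and τ_data=n/σ².
Here τ₀ = 1/117.4 = 0.008518 and τ_data = 15/104.2 = 0.143954, so τ_n = 0.152472.
Rearranging for μ₀: μ₀ = (μ_n·τ_n − τ_data·x̄)/τ₀ = (-12.3788·0.152472 − 0.143954·-14.2) / 0.008518 = 0.156726/0.008518 ≈ 18.4.

μ₀ = 18.4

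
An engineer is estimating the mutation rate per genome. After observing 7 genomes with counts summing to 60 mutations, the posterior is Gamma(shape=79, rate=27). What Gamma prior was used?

A Gamma(α, β) prior (rate parametrization) on a Poisson rate with n observations summing to S gives posterior Gamma(α+S, β+n).
So α = 79 − 60 = 19 and β = 27 − 7 = 20.

Gamma(shape=19, rate=20)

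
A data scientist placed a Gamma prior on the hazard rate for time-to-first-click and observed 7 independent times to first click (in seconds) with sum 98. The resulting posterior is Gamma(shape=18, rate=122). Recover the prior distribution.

Gamma–exponential conjugacy: posterior shape = α + n, posterior rate = β + Σtᵢ.
So α = 18 − 7 = 11 and β = 122 − 98 = 24.

Gamma(shape=11, rate=24)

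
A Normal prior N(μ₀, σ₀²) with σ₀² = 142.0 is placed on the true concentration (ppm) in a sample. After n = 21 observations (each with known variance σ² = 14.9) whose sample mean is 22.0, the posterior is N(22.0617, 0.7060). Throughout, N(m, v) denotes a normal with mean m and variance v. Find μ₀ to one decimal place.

With known observation variance, the Normal–Normal posterior has precision τ_n = τ₀ + n/σ² and mean μ_n = (τ₀μ₀ + (n/σ²)x̄)/τ_n.
Here τ₀ = 1/142.0 = 0.007042 and τ_data = 21/14.9 = 1.409396, so τ_n = 1.416438.
Rearranging for μ₀: μ₀ = (μ_n·τ_n − τ_data·x̄)/τ₀ = (22.0617·1.416438 − 1.409396·22.0) / 0.007042 = 0.242318/0.007042 ≈ 34.4.

μ₀ = 34.4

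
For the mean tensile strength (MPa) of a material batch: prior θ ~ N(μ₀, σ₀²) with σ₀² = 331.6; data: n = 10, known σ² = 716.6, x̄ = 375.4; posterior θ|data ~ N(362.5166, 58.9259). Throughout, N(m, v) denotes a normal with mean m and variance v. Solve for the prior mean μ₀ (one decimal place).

The posterior mean is a precision-weighted average: μ_n = (τ₀μ₀ + τ_data·x̄)/(τ₀+τ_data), with τ₀=1/σ₀² and τ_data=n/σ².
Here τ₀ = 1/331.6 = 0.003016 and τ_data = 10/716.6 = 0.013955, so τ_n = 0.016971.
Rearranging for μ₀: μ₀ = (μ_n·τ_n − τ_data·x̄)/τ₀ = (362.5166·0.016971 − 0.013955·375.4) / 0.003016 = 0.913562/0.003016 ≈ 302.9.

μ₀ = 302.9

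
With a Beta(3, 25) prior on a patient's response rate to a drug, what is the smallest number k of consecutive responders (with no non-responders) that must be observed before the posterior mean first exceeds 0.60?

After k responders and 0 non-responders the posterior is Beta(3+k, 25), with mean (3+k)/(3+25+k).
Set (3+k)/(28+k) > 0.60 and solve: k > (0.60·28 − 3)/(1 − 0.60) = 34.500.
The smallest integer exceeding 34.500 is 35, and checking k=35: (38)/(63) = 0.6032 > 0.60.

k = 35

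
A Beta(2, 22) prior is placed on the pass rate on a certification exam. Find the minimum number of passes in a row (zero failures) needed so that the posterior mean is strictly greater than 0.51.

k = 21

After k passes and 0 failures the posterior is Beta(2+k, 22), with mean (2+k)/(2+22+k).
Set (2+k)/(24+k) > 0.51 and solve: k > (0.51·24 − 2)/(1 − 0.51) = 20.898.
The smallest integer exceeding 20.898 is 21, and checking k=21: (23)/(45) = 0.5111 > 0.51.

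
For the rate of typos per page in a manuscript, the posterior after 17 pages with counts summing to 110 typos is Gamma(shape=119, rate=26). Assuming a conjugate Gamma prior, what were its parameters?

A Gamma(α, β) prior (rate parametrization) on a Poisson rate with n observations summing to S gives posterior Gamma(α+S, β+n).
So α = 119 − 110 = 9 and β = 26 − 17 = 9.

Gamma(shape=9, rate=9)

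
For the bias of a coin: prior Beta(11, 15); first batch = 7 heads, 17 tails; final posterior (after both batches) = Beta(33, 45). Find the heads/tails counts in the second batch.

15 heads and 13 tails

Sequential conjugate updates are equivalent to a single update on the pooled data, so total successes = posterior α − prior α and total failures = posterior β − prior β.
Total across both batches: 33−11=22 heads, 45−15=30 tails.
Subtract the first batch: 22−7=15 heads and 30−17=13 tails.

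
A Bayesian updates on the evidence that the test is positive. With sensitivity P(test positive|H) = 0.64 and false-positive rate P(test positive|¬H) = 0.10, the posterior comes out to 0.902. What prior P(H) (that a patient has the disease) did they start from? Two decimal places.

P(H) = 0.59

Bayes' rule in odds form gives O(H|E) = O(H)·[P(E|H)/P(E|¬H)], hence O(H) = O(H|E)/LR.
Posterior odds = 0.902/(1−0.902) = 9.2041. LR = 0.64/0.10 = 6.4000.
Prior odds = 9.2041/6.4000 = 1.4381, so P(H) = 1.4381/(1+1.4381) ≈ 0.59.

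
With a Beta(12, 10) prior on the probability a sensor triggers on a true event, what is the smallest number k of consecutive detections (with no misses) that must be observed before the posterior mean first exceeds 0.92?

After k detections and 0 misses the posterior is Beta(12+k, 10), with mean (12+k)/(12+10+k).
Set (12+k)/(22+k) > 0.92 and solve: k > (0.92·22 − 12)/(1 − 0.92) = 103.000.
The smallest integer exceeding 103.000 is 104.

k = 104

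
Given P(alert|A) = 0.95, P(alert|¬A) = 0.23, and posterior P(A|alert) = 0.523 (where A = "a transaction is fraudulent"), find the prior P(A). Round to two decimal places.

P(A) = 0.21

Bayes' rule in odds form gives O(A|E) = O(A)·[P(E|A)/P(E|¬A)], hence O(A) = O(A|E)/LR.
Posterior odds = 0.523/(1−0.523) = 1.0964. LR = 0.95/0.23 = 4.1304.
Prior odds = 1.0964/4.1304 = 0.2654, so P(A) = 0.2654/(1+0.2654) ≈ 0.21.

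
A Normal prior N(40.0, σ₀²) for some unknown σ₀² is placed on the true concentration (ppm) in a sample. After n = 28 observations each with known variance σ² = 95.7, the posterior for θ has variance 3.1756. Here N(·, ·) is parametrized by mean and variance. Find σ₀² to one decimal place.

Posterior precision equals prior precision plus data precision: 1/σ_n² = 1/σ₀² + n/σ².
So 1/σ₀² = 1/3.1756 − 28/95.7 = 0.314901 − 0.292581 = 0.022320.
Hence σ₀² = 1/0.022320 ≈ 44.8.

σ₀² = 44.8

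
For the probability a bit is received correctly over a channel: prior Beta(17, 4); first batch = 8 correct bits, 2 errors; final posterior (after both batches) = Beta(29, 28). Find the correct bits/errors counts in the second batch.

4 correct bits and 22 errors

Sequential conjugate updates are equivalent to a single update on the pooled data, so total successes = posterior α − prior α and total failures = posterior β − prior β.
Total across both batches: 29−17=12 correct bits, 28−4=24 errors.
Subtract the first batch: 12−8=4 correct bits and 24−2=22 errors.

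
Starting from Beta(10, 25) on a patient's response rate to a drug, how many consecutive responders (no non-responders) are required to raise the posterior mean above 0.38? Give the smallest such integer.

k = 6

After k responders and 0 non-responders the posterior is Beta(10+k, 25), with mean (10+k)/(10+25+k).
Set (10+k)/(35+k) > 0.38 and solve: k > (0.38·35 − 10)/(1 − 0.38) = 5.323.
The smallest integer exceeding 5.323 is 6, and checking k=6: (16)/(41) = 0.3902 > 0.38.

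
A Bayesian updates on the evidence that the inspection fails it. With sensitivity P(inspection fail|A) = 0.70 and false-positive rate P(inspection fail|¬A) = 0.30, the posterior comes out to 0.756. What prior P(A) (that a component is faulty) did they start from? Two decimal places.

P(A) = 0.57

Bayes' rule in odds form gives O(A|E) = O(A)·[P(E|A)/P(E|¬A)], hence O(A) = O(A|E)/LR.
Posterior odds = 0.756/(1−0.756) = 3.0984. LR = 0.70/0.30 = 2.3333.
Prior odds = 3.0984/2.3333 = 1.3279, so P(A) = 1.3279/(1+1.3279) ≈ 0.57.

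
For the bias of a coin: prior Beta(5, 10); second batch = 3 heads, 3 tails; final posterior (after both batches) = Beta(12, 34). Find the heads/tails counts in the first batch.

4 heads and 21 tails

Sequential conjugate updates are equivalent to a single update on the pooled data, so total successes = posterior α − prior α and total failures = posterior β − prior β.
Total across both batches: 12−5=7 heads, 34−10=24 tails.
Subtract the second batch: 7−3=4 heads and 24−3=21 tails.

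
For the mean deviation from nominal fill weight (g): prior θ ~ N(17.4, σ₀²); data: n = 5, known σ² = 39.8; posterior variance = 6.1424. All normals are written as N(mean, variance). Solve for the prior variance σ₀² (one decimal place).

σ₀² = 26.9

Posterior precision equals prior precision plus data precision: 1/σ_n² = 1/σ₀² + n/σ².
So 1/σ₀² = 1/6.1424 − 5/39.8 = 0.162803 − 0.125628 = 0.037175.
Hence σ₀² = 1/0.037175 ≈ 26.9.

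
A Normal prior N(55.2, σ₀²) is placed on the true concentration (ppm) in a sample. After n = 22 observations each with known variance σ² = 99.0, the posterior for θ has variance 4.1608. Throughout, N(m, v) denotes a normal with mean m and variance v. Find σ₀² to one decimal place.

Posterior precision equals prior precision plus data precision: 1/σ_n² = 1/σ₀² + n/σ².
So 1/σ₀² = 1/4.1608 − 22/99.0 = 0.240338 − 0.222222 = 0.018116.
Hence σ₀² = 1/0.018116 ≈ 55.2.

σ₀² = 55.2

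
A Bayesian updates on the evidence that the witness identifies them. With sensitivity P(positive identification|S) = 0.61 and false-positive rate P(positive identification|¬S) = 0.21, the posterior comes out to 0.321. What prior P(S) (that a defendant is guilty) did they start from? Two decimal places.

P(S) = 0.14

In odds form, posterior odds = prior odds × likelihood ratio, so prior odds = posterior odds ÷ LR.
Posterior odds = 0.321/(1−0.321) = 0.4728. LR = 0.61/0.21 = 2.9048.
Prior odds = 0.4728/2.9048 = 0.1628, so P(S) = 0.1628/(1+0.1628) ≈ 0.14.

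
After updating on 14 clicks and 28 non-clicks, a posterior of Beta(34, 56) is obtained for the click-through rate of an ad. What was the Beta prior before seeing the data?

Beta is conjugate to the binomial likelihood: posterior = Beta(a+s, b+f).
Subtract the data counts: 34−14=20, 56−28=28.

Beta(20, 28)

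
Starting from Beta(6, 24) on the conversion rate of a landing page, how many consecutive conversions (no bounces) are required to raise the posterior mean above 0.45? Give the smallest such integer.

After k conversions and 0 bounces the posterior is Beta(6+k, 24), with mean (6+k)/(6+24+k).
Set (6+k)/(30+k) > 0.45 and solve: k > (0.45·30 − 6)/(1 − 0.45) = 13.636.
The smallest integer exceeding 13.636 is 14.

k = 14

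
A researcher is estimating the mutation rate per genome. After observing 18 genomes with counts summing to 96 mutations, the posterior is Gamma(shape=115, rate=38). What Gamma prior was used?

Gamma(shape=19, rate=20)

Gamma–Poisson conjugacy: posterior shape = α + Σxᵢ, posterior rate = β + n.
So α = 115 − 96 = 19 and β = 38 − 18 = 20.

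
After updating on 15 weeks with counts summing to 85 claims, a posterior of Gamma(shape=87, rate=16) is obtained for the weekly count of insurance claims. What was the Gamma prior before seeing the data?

Gamma(shape=2, rate=1)

A Gamma(α, β) prior (rate parametrization) on a Poisson rate with n observations summing to S gives posterior Gamma(α+S, β+n).
So α = 87 − 85 = 2 and β = 16 − 15 = 1.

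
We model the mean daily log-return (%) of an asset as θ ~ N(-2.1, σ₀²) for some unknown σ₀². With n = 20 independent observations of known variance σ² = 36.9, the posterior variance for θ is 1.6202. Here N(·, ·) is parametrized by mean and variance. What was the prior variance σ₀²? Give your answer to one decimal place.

For the Normal–Normal model with known σ², precisions add: τ_n = τ₀ + n/σ².
So 1/σ₀² = 1/1.6202 − 20/36.9 = 0.617208 − 0.542005 = 0.075203.
Hence σ₀² = 1/0.075203 ≈ 13.3.

σ₀² = 13.3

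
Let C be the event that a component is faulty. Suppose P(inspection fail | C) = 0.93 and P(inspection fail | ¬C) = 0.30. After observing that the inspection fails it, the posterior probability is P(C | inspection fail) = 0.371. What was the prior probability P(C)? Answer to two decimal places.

P(C) = 0.16

In odds form, posterior odds = prior odds × likelihood ratio, so prior odds = posterior odds ÷ LR.
Posterior odds = 0.371/(1−0.371) = 0.5898. LR = 0.93/0.30 = 3.1000.
Prior odds = 0.5898/3.1000 = 0.1903, so P(C) = 0.1903/(1+0.1903) ≈ 0.16.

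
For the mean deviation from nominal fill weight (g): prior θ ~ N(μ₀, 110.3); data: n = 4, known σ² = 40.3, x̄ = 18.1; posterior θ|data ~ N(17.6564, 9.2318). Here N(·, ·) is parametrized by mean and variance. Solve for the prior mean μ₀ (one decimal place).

The posterior mean is a precision-weighted average: μ_n = (τ₀μ₀ + τ_data·x̄)/(τ₀+τ_data), with τ₀=1/σ₀² and τ_data=n/σ².
Here τ₀ = 1/110.3 = 0.009066 and τ_data = 4/40.3 = 0.099256, so τ_n = 0.108322.
Rearranging for μ₀: μ₀ = (μ_n·τ_n − τ_data·x̄)/τ₀ = (17.6564·0.108322 − 0.099256·18.1) / 0.009066 = 0.116043/0.009066 ≈ 12.8.

μ₀ = 12.8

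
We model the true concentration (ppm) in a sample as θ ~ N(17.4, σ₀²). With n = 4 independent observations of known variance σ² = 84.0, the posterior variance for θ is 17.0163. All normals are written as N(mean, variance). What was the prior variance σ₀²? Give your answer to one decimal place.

σ₀² = 89.7

For the Normal–Normal model with known σ², precisions add: τ_n = τ₀ + n/σ².
So 1/σ₀² = 1/17.0163 − 4/84.0 = 0.058767 − 0.047619 = 0.011148.
Hence σ₀² = 1/0.011148 ≈ 89.7.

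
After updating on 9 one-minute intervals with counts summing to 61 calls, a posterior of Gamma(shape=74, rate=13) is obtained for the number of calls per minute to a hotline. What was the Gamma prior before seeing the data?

Gamma(shape=13, rate=4)

A Gamma(α, β) prior (rate parametrization) on a Poisson rate with n observations summing to S gives posterior Gamma(α+S, β+n).
So α = 74 − 61 = 13 and β = 13 − 9 = 4.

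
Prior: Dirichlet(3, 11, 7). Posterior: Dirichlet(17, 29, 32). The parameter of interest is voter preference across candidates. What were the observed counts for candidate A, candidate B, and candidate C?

For a Dirichlet(α) prior with multinomial counts c, the posterior is Dirichlet(α + c) componentwise.
Counts are posterior − prior componentwise: 17−3=14, 29−11=18, 32−7=25.

counts (14, 18, 25)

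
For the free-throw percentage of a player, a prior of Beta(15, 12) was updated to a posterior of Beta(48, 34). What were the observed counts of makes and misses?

Beta is conjugate to the binomial likelihood: posterior = Beta(α+s, β+f).
So s = 48 − 15 = 33 and f = 34 − 12 = 22.

33 makes and 22 misses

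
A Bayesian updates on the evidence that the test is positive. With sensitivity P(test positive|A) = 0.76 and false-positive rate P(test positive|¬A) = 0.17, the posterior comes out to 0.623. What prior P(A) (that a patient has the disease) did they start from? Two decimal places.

P(A) = 0.27

In odds form, posterior odds = prior odds × likelihood ratio, so prior odds = posterior odds ÷ LR.
Posterior odds = 0.623/(1−0.623) = 1.6525. LR = 0.76/0.17 = 4.4706.
Prior odds = 1.6525/4.4706 = 0.3696, so P(A) = 0.3696/(1+0.3696) ≈ 0.27.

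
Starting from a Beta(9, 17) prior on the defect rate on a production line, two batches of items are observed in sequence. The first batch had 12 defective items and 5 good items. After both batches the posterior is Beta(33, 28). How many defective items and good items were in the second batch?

12 defective items and 6 good items

Because Beta–binomial updating is additive in the counts, the combined data contributed (α_post−α_prior, β_post−β_prior) successes and failures.
Total across both batches: 33−9=24 defective items, 28−17=11 good items.
Subtract the first batch: 24−12=12 defective items and 11−5=6 good items.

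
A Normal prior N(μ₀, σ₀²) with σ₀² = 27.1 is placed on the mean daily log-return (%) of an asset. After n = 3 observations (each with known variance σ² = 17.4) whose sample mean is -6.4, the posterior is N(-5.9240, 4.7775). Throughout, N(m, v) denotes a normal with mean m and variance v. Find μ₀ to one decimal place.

μ₀ = -3.7

With known observation variance, the Normal–Normal posterior has precision τ_n = τ₀ + n/σ² and mean μ_n = (τ₀μ₀ + (n/σ²)x̄)/τ_n.
Here τ₀ = 1/27.1 = 0.036900 and τ_data = 3/17.4 = 0.172414, so τ_n = 0.209314.
Rearranging for μ₀: μ₀ = (μ_n·τ_n − τ_data·x̄)/τ₀ = (-5.9240·0.209314 − 0.172414·-6.4) / 0.036900 = -0.136527/0.036900 ≈ -3.7.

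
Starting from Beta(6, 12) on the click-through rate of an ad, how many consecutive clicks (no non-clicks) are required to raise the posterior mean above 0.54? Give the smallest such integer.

After k clicks and 0 non-clicks the posterior is Beta(6+k, 12), with mean (6+k)/(6+12+k).
Set (6+k)/(18+k) > 0.54 and solve: k > (0.54·18 − 6)/(1 − 0.54) = 8.087.
The smallest integer exceeding 8.087 is 9, and checking k=9: (15)/(27) = 0.5556 > 0.54.

k = 9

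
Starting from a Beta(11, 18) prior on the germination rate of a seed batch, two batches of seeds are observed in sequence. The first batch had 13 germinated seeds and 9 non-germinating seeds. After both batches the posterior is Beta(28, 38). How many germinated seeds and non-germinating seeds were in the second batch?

4 germinated seeds and 11 non-germinating seeds

Sequential conjugate updates are equivalent to a single update on the pooled data, so total successes = posterior α − prior α and total failures = posterior β − prior β.
Total across both batches: 28−11=17 germinated seeds, 38−18=20 non-germinating seeds.
Subtract the first batch: 17−13=4 germinated seeds and 20−9=11 non-germinating seeds.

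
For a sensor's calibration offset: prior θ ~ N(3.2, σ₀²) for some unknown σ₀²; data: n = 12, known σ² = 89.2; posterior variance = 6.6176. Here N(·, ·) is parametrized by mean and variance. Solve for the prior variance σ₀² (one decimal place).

σ₀² = 60.3

Posterior precision equals prior precision plus data precision: 1/σ_n² = 1/σ₀² + n/σ².
So 1/σ₀² = 1/6.6176 − 12/89.2 = 0.151112 − 0.134529 = 0.016583.
Hence σ₀² = 1/0.016583 ≈ 60.3.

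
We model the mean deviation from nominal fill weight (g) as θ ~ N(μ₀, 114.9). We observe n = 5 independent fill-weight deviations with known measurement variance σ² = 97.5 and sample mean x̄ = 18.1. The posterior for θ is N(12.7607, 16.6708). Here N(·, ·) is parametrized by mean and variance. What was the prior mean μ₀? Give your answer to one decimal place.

μ₀ = -18.7

The posterior mean is a precision-weighted average: μ_n = (τ₀μ₀ + τ_data·x̄)/(τ₀+τ_data), with τ₀=1/σ₀² and τ_data=n/σ².
Here τ₀ = 1/114.9 = 0.008703 and τ_data = 5/97.5 = 0.051282, so τ_n = 0.059985.
Rearranging for μ₀: μ₀ = (μ_n·τ_n − τ_data·x̄)/τ₀ = (12.7607·0.059985 − 0.051282·18.1) / 0.008703 = -0.162754/0.008703 ≈ -18.7.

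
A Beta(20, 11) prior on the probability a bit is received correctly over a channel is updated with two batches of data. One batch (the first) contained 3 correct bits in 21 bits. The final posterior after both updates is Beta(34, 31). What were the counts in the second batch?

Because Beta–binomial updating is additive in the counts, the combined data contributed (α_post−α_prior, β_post−β_prior) successes and failures.
Total across both batches: 34−20=14 correct bits, 31−11=20 errors.
Subtract the first batch: 14−3=11 correct bits and 20−18=2 errors.

11 correct bits and 2 errors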